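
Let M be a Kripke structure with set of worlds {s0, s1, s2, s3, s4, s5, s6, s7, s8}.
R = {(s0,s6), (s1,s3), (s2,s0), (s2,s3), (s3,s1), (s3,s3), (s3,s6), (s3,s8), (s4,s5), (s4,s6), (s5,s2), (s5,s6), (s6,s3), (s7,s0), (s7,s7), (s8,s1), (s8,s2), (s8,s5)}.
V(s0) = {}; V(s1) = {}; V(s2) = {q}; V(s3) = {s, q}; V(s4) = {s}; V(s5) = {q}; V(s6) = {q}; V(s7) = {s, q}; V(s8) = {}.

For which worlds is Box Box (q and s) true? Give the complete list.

Let φ = Box Box (q and s). Evaluate φ at each world:
  s0 (successors {s6}): φ is true.
  s1 (successors {s3}): φ is false.
  s2 (successors {s0, s3}): φ is false.
  s3 (successors {s1, s3, s6, s8}): φ is false.
  s4 (successors {s5, s6}): φ is false.
  s5 (successors {s2, s6}): φ is false.
  s6 (successors {s3}): φ is false.
  s7 (successors {s0, s7}): φ is false.
  s8 (successors {s1, s2, s5}): φ is false.
For instance, at s8:
  At s8: Box Box (q and s) requires Box (q and s) at every successor {s1, s2, s5}.
    Box (q and s) fails at s2, so Box Box (q and s) is false at s8.
      At s2: Box (q and s) requires q and s at every successor {s0, s3}.
        q and s fails at s0, so Box (q and s) is false at s2.
Satisfying worlds: {s0}

s0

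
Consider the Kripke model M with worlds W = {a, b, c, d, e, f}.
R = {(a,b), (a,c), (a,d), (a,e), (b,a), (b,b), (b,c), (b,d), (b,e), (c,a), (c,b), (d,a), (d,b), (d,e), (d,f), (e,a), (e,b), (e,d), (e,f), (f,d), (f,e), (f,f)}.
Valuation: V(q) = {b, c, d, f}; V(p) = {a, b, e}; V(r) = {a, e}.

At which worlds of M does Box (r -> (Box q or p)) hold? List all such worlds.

Let φ = Box (r -> (Box q or p)). Evaluate φ at each world:
  a (successors {b, c, d, e}): φ is true.
  b (successors {a, b, c, d, e}): φ is true.
  c (successors {a, b}): φ is true.
  d (successors {a, b, e, f}): φ is true.
  e (successors {a, b, d, f}): φ is true.
  f (successors {d, e, f}): φ is true.
For instance, at f:
  At f: Box (r -> (Box q or p)) requires r -> (Box q or p) at every successor {d, e, f}.
      At d: r is false, Box q or p is false, so r -> (Box q or p) is true.
      At e: r is true, Box q or p is true, so r -> (Box q or p) is true.
      At f: r is false, Box q or p is false, so r -> (Box q or p) is true.
  So Box (r -> (Box q or p)) is true at f.
Satisfying worlds: {a, b, c, d, e, f}

a, b, c, d, e, f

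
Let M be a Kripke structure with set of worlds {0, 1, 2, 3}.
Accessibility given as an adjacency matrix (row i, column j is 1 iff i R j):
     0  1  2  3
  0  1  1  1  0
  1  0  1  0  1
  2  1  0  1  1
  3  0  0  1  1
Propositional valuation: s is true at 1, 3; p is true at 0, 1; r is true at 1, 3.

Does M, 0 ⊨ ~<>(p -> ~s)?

No

At 0: <>(p -> ~s) is true, so ~<>(p -> ~s) is false.
  At 0: <>(p -> ~s) requires p -> ~s at some successor in {0, 1, 2}.
    p -> ~s holds at 0, so <>(p -> ~s) is true at 0.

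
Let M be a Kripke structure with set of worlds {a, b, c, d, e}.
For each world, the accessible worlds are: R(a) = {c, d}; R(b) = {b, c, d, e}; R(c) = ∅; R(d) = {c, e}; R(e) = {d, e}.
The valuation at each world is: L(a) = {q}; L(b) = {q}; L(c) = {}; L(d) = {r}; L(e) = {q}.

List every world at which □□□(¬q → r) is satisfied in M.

Let φ = □□□(¬q → r). Evaluate φ at each world:
  a (successors {c, d}): φ is true.
  b (successors {b, c, d, e}): φ is false.
  c (successors ∅): φ is true.
  d (successors {c, e}): φ is false.
  e (successors {d, e}): φ is false.
For instance, at a:
  At a: □□□(¬q → r) requires □□(¬q → r) at every successor {c, d}.
      At c: no accessible worlds, so □□(¬q → r) holds vacuously.
      At d: □□(¬q → r) requires □(¬q → r) at every successor {c, e}.
        At c: □(¬q → r) is true.
        At e: □(¬q → r) is true.
      So □□(¬q → r) is true at d.
  So □□□(¬q → r) is true at a.
Satisfying worlds: {a, c}

a, c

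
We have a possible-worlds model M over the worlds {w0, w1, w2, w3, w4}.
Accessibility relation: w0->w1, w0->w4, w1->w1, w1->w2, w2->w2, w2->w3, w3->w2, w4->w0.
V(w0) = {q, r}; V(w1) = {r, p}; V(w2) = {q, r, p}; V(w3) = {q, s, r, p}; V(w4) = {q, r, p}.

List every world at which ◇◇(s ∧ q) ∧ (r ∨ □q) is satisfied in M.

Recall that □ψ holds at a world iff ψ holds at every accessible world, and ◇ψ holds iff ψ holds at some accessible world.
Let φ = ◇◇(s ∧ q) ∧ (r ∨ □q). Evaluate φ at each world:
  w0 (successors {w1, w4}): φ is false.
  w1 (successors {w1, w2}): φ is true.
  w2 (successors {w2, w3}): φ is true.
  w3 (successors {w2}): φ is true.
  w4 (successors {w0}): φ is false.
For instance, at w2:
  At w2: ◇◇(s ∧ q) is true, r ∨ □q is true, so ◇◇(s ∧ q) ∧ (r ∨ □q) is true.
    At w2: ◇◇(s ∧ q) requires ◇(s ∧ q) at some successor in {w2, w3}.
      ◇(s ∧ q) holds at w2, so ◇◇(s ∧ q) is true at w2.
    At w2: r is true, □q is true, so r ∨ □q is true.
      At w2: □q requires q at every successor {w2, w3}.
        At w2: q is true.
        At w3: q is true.
      So □q is true at w2.
Satisfying worlds: {w1, w2, w3}

w1, w2, w3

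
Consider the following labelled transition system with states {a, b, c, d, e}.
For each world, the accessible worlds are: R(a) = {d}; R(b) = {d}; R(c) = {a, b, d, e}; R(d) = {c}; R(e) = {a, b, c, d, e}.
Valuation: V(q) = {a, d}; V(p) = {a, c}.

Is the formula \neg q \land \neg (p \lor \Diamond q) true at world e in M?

No

At e: \neg q is true, \neg (p \lor \Diamond q) is false, so \neg q \land \neg (p \lor \Diamond q) is false.
  At e: p \lor \Diamond q is true, so \neg (p \lor \Diamond q) is false.
    At e: p is false, \Diamond q is true, so p \lor \Diamond q is true.
      At e: \Diamond q requires q at some successor in {a, b, c, d, e}.
        q holds at a, so \Diamond q is true at e.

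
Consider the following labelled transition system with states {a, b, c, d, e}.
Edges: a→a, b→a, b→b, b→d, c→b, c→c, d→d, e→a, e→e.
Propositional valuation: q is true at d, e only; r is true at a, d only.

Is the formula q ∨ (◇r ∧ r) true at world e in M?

Yes

Recall that ◇ψ holds at a world iff ψ holds at some accessible world.
At e: q is true, ◇r ∧ r is false, so q ∨ (◇r ∧ r) is true.
  At e: ◇r is true, r is false, so ◇r ∧ r is false.
    At e: ◇r requires r at some successor in {a, e}.
      r holds at a, so ◇r is true at e.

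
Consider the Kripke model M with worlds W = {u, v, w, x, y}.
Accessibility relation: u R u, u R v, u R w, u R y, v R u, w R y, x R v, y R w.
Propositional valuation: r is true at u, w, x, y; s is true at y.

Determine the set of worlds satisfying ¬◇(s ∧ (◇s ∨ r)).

Recall that ◇ψ holds at a world iff ψ holds at some accessible world.
Let φ = ¬◇(s ∧ (◇s ∨ r)). Evaluate φ at each world:
  u (successors {u, v, w, y}): φ is false.
  v (successors {u}): φ is true.
  w (successors {y}): φ is false.
  x (successors {v}): φ is true.
  y (successors {w}): φ is true.
For instance, at v:
  At v: ◇(s ∧ (◇s ∨ r)) is false, so ¬◇(s ∧ (◇s ∨ r)) is true.
    At v: ◇(s ∧ (◇s ∨ r)) requires s ∧ (◇s ∨ r) at some successor in {u}.
      At u: s ∧ (◇s ∨ r) is false.
    So ◇(s ∧ (◇s ∨ r)) is false at v.
Satisfying worlds: {v, x, y}

v, x, y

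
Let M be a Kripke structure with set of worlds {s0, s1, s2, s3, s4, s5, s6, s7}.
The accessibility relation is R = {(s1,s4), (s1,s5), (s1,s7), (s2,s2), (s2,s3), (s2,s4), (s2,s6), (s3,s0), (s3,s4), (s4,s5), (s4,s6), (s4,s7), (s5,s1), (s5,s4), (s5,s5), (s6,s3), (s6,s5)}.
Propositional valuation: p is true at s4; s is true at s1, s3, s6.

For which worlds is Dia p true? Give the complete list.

s1, s2, s3, s5

Recall that Dia ψ holds at a world iff ψ holds at some accessible world.
Let φ = Dia p. Evaluate φ at each world:
  s0 (successors ∅): φ is false.
  s1 (successors {s4, s5, s7}): φ is true.
  s2 (successors {s2, s3, s4, s6}): φ is true.
  s3 (successors {s0, s4}): φ is true.
  s4 (successors {s5, s6, s7}): φ is false.
  s5 (successors {s1, s4, s5}): φ is true.
  s6 (successors {s3, s5}): φ is false.
  s7 (successors ∅): φ is false.
For instance, at s3:
  At s3: Dia p requires p at some successor in {s0, s4}.
    p holds at s4, so Dia p is true at s3.
Satisfying worlds: {s1, s2, s3, s5}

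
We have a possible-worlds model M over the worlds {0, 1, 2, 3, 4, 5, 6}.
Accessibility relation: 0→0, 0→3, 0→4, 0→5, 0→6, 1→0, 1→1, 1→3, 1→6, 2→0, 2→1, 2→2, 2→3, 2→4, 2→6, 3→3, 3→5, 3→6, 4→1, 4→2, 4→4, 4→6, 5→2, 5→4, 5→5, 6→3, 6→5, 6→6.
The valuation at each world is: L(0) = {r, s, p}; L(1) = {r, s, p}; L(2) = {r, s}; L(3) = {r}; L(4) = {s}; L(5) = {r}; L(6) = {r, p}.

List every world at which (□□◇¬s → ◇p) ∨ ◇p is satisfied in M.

0, 1, 2, 3, 4, 6

Let φ = (□□◇¬s → ◇p) ∨ ◇p. Evaluate φ at each world:
  0 (successors {0, 3, 4, 5, 6}): φ is true.
  1 (successors {0, 1, 3, 6}): φ is true.
  2 (successors {0, 1, 2, 3, 4, 6}): φ is true.
  3 (successors {3, 5, 6}): φ is true.
  4 (successors {1, 2, 4, 6}): φ is true.
  5 (successors {2, 4, 5}): φ is false.
  6 (successors {3, 5, 6}): φ is true.
For instance, at 4:
  At 4: □□◇¬s → ◇p is true, ◇p is true, so (□□◇¬s → ◇p) ∨ ◇p is true.
    At 4: □□◇¬s is true, ◇p is true, so □□◇¬s → ◇p is true.
      At 4: □□◇¬s requires □◇¬s at every successor {1, 2, 4, 6}.
        At 1: □◇¬s is true.
        At 2: □◇¬s is true.
        At 4: □◇¬s is true.
        At 6: □◇¬s is true.
      So □□◇¬s is true at 4.
      At 4: ◇p requires p at some successor in {1, 2, 4, 6}.
        p holds at 1, so ◇p is true at 4.
    At 4: ◇p requires p at some successor in {1, 2, 4, 6}.
      p holds at 1, so ◇p is true at 4.
Satisfying worlds: {0, 1, 2, 3, 4, 6}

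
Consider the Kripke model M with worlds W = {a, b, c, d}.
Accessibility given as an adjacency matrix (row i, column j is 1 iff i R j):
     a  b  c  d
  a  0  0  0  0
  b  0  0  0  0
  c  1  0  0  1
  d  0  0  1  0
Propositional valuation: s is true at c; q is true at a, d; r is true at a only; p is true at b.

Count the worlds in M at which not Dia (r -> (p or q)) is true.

Let φ = not Dia (r -> (p or q)). Evaluate φ at each world:
  a (successors ∅): φ is true.
  b (successors ∅): φ is true.
  c (successors {a, d}): φ is false.
  d (successors {c}): φ is false.
For instance, at d:
  At d: Dia (r -> (p or q)) is true, so not Dia (r -> (p or q)) is false.
    At d: Dia (r -> (p or q)) requires r -> (p or q) at some successor in {c}.
      r -> (p or q) holds at c, so Dia (r -> (p or q)) is true at d.
Satisfying worlds: {a, b}

2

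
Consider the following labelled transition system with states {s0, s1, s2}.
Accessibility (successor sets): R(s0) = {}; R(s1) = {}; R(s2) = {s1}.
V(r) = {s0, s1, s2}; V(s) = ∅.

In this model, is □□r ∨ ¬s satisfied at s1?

At s1: □□r is true, ¬s is true, so □□r ∨ ¬s is true.
  At s1: no accessible worlds, so □□r holds vacuously.

Yes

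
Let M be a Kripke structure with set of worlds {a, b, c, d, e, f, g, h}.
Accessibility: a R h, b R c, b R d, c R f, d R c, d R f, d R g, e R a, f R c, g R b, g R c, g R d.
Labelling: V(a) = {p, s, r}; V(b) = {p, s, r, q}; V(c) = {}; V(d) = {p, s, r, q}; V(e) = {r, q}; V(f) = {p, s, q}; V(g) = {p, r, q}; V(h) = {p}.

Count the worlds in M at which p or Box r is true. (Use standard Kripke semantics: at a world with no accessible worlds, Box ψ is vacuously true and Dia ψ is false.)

Recall that Box ψ holds at a world iff ψ holds at every accessible world, and Dia ψ holds iff ψ holds at some accessible world.
Let φ = p or Box r. Evaluate φ at each world:
  a (successors {h}): φ is true.
  b (successors {c, d}): φ is true.
  c (successors {f}): φ is false.
  d (successors {c, f, g}): φ is true.
  e (successors {a}): φ is true.
  f (successors {c}): φ is true.
  g (successors {b, c, d}): φ is true.
  h (successors ∅): φ is true.
For instance, at d:
  At d: p is true, Box r is false, so p or Box r is true.
    At d: Box r requires r at every successor {c, f, g}.
      r fails at c, so Box r is false at d.
Satisfying worlds: {a, b, d, e, f, g, h}

7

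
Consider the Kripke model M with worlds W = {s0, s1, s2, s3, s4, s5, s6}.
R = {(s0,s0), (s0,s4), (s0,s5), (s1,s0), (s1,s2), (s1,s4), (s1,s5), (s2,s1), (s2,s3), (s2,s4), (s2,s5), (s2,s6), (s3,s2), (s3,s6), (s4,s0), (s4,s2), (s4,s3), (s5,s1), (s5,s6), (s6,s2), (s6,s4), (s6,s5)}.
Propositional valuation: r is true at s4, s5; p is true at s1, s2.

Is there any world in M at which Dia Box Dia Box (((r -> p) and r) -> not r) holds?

Let φ = Dia Box Dia Box (((r -> p) and r) -> not r). Evaluate φ at each world:
  s0 (successors {s0, s4, s5}): φ is true.
  s1 (successors {s0, s2, s4, s5}): φ is true.
  s2 (successors {s1, s3, s4, s5, s6}): φ is true.
  s3 (successors {s2, s6}): φ is true.
  s4 (successors {s0, s2, s3}): φ is true.
  s5 (successors {s1, s6}): φ is true.
  s6 (successors {s2, s4, s5}): φ is true.
Detail at s0 (witness):
  At s0: Dia Box Dia Box (((r -> p) and r) -> not r) requires Box Dia Box (((r -> p) and r) -> not r) at some successor in {s0, s4, s5}.
    Box Dia Box (((r -> p) and r) -> not r) holds at s0, so Dia Box Dia Box (((r -> p) and r) -> not r) is true at s0.
      At s0: Box Dia Box (((r -> p) and r) -> not r) requires Dia Box (((r -> p) and r) -> not r) at every successor {s0, s4, s5}.
        At s0: Dia Box (((r -> p) and r) -> not r) is true.
        At s4: Dia Box (((r -> p) and r) -> not r) is true.
        At s5: Dia Box (((r -> p) and r) -> not r) is true.
      So Box Dia Box (((r -> p) and r) -> not r) is true at s0.

Yes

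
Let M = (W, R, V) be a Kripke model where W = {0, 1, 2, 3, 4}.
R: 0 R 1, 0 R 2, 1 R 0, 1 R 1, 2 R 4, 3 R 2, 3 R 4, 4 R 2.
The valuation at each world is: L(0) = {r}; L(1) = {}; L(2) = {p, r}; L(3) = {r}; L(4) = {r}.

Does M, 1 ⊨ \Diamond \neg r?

Yes

At 1: \Diamond \neg r requires \neg r at some successor in {0, 1}.
  \neg r holds at 1, so \Diamond \neg r is true at 1.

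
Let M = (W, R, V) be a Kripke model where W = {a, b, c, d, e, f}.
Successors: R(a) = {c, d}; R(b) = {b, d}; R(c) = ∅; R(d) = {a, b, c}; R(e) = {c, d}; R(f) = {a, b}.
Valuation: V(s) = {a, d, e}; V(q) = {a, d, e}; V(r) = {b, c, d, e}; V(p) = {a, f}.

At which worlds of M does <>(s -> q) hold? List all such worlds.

a, b, d, e, f

Let φ = <>(s -> q). Evaluate φ at each world:
  a (successors {c, d}): φ is true.
  b (successors {b, d}): φ is true.
  c (successors ∅): φ is false.
  d (successors {a, b, c}): φ is true.
  e (successors {c, d}): φ is true.
  f (successors {a, b}): φ is true.
For instance, at b:
  At b: <>(s -> q) requires s -> q at some successor in {b, d}.
    s -> q holds at b, so <>(s -> q) is true at b.
Satisfying worlds: {a, b, d, e, f}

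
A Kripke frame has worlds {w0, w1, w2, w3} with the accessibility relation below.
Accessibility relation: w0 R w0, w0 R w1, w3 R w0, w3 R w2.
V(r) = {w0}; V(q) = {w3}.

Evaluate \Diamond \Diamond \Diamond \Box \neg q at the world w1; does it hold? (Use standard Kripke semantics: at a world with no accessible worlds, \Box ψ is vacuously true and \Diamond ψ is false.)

Recall that \Box ψ holds at a world iff ψ holds at every accessible world, and \Diamond ψ holds iff ψ holds at some accessible world.
At w1: no accessible worlds, so \Diamond \Diamond \Diamond \Box \neg q is false.

No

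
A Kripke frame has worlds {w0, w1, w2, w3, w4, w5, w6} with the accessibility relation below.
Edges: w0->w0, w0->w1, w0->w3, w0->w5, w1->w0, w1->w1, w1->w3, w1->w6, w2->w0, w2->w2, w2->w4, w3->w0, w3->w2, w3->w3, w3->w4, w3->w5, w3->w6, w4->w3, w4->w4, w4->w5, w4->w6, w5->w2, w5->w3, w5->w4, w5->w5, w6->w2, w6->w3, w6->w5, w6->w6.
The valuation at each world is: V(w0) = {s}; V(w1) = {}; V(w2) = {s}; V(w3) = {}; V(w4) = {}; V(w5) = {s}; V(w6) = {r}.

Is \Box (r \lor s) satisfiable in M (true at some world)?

Let φ = \Box (r \lor s). Evaluate φ at each world:
  w0 (successors {w0, w1, w3, w5}): φ is false.
  w1 (successors {w0, w1, w3, w6}): φ is false.
  w2 (successors {w0, w2, w4}): φ is false.
  w3 (successors {w0, w2, w3, w4, w5, w6}): φ is false.
  w4 (successors {w3, w4, w5, w6}): φ is false.
  w5 (successors {w2, w3, w4, w5}): φ is false.
  w6 (successors {w2, w3, w5, w6}): φ is false.
For instance, at w3:
  At w3: \Box (r \lor s) requires r \lor s at every successor {w0, w2, w3, w4, w5, w6}.
    r \lor s fails at w3, so \Box (r \lor s) is false at w3.

No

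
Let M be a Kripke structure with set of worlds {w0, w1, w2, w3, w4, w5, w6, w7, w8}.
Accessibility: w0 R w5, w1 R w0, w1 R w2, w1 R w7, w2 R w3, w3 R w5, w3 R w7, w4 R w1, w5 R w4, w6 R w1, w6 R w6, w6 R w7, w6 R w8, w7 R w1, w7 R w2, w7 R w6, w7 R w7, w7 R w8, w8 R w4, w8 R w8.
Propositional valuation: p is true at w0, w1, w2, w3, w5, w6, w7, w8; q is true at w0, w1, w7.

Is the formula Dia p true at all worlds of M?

No

Let φ = Dia p. Evaluate φ at each world:
  w0 (successors {w5}): φ is true.
  w1 (successors {w0, w2, w7}): φ is true.
  w2 (successors {w3}): φ is true.
  w3 (successors {w5, w7}): φ is true.
  w4 (successors {w1}): φ is true.
  w5 (successors {w4}): φ is false.
  w6 (successors {w1, w6, w7, w8}): φ is true.
  w7 (successors {w1, w2, w6, w7, w8}): φ is true.
  w8 (successors {w4, w8}): φ is true.
Detail at w5 (counterexample):
  At w5: Dia p requires p at some successor in {w4}.
    At w4: p is false.
  So Dia p is false at w5.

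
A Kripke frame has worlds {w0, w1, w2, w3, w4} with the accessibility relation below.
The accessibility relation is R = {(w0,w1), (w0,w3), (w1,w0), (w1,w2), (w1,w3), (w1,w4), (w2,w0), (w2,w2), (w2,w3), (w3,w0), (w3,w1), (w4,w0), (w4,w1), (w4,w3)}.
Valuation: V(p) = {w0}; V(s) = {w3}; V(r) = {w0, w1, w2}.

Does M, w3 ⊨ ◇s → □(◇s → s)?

Recall that □ψ holds at a world iff ψ holds at every accessible world, and ◇ψ holds iff ψ holds at some accessible world.
At w3: ◇s is false, □(◇s → s) is false, so ◇s → □(◇s → s) is true.
  At w3: ◇s requires s at some successor in {w0, w1}.
    At w0: s is false.
    At w1: s is false.
  So ◇s is false at w3.
  At w3: □(◇s → s) requires ◇s → s at every successor {w0, w1}.
    ◇s → s fails at w0, so □(◇s → s) is false at w3.
      At w0: ◇s is true, s is false, so ◇s → s is false.

Yes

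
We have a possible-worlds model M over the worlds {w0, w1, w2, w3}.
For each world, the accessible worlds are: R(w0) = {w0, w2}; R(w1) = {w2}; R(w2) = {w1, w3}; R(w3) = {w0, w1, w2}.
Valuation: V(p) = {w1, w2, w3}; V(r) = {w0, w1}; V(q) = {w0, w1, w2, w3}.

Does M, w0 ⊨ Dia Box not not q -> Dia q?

Recall that Box ψ holds at a world iff ψ holds at every accessible world, and Dia ψ holds iff ψ holds at some accessible world.
At w0: Dia Box not not q is true, Dia q is true, so Dia Box not not q -> Dia q is true.
  At w0: Dia Box not not q requires Box not not q at some successor in {w0, w2}.
    Box not not q holds at w0, so Dia Box not not q is true at w0.
      At w0: Box not not q requires not not q at every successor {w0, w2}.
        At w0: not not q is true.
        At w2: not not q is true.
      So Box not not q is true at w0.
  At w0: Dia q requires q at some successor in {w0, w2}.
    q holds at w0, so Dia q is true at w0.

Yes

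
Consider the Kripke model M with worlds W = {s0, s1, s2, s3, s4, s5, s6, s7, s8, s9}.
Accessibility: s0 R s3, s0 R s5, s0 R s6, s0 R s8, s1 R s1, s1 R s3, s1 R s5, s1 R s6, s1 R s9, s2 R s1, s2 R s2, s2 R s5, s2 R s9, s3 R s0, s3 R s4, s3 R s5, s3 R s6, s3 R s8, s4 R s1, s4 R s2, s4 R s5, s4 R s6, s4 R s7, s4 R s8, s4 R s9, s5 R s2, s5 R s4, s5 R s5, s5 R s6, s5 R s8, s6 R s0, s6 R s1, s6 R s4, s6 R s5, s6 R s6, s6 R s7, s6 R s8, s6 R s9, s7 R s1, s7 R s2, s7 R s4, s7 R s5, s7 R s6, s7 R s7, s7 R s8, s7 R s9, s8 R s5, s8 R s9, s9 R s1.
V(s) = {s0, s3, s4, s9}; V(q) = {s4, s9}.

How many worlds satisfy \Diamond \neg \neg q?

Recall that \Diamond ψ holds at a world iff ψ holds at some accessible world.
Let φ = \Diamond \neg \neg q. Evaluate φ at each world:
  s0 (successors {s3, s5, s6, s8}): φ is false.
  s1 (successors {s1, s3, s5, s6, s9}): φ is true.
  s2 (successors {s1, s2, s5, s9}): φ is true.
  s3 (successors {s0, s4, s5, s6, s8}): φ is true.
  s4 (successors {s1, s2, s5, s6, s7, s8, s9}): φ is true.
  s5 (successors {s2, s4, s5, s6, s8}): φ is true.
  s6 (successors {s0, s1, s4, s5, s6, s7, s8, s9}): φ is true.
  s7 (successors {s1, s2, s4, s5, s6, s7, s8, s9}): φ is true.
  s8 (successors {s5, s9}): φ is true.
  s9 (successors {s1}): φ is false.
For instance, at s2:
  At s2: \Diamond \neg \neg q requires \neg \neg q at some successor in {s1, s2, s5, s9}.
    \neg \neg q holds at s9, so \Diamond \neg \neg q is true at s2.
Satisfying worlds: {s1, s2, s3, s4, s5, s6, s7, s8}

8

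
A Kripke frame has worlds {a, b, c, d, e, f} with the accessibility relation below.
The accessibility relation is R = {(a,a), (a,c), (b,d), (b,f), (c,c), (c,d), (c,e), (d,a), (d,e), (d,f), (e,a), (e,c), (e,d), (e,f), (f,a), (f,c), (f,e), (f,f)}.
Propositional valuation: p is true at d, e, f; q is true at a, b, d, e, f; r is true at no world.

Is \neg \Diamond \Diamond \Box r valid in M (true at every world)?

Yes

Recall that \Box ψ holds at a world iff ψ holds at every accessible world, and \Diamond ψ holds iff ψ holds at some accessible world.
Let φ = \neg \Diamond \Diamond \Box r. Evaluate φ at each world:
  a (successors {a, c}): φ is true.
  b (successors {d, f}): φ is true.
  c (successors {c, d, e}): φ is true.
  d (successors {a, e, f}): φ is true.
  e (successors {a, c, d, f}): φ is true.
  f (successors {a, c, e, f}): φ is true.
For instance, at b:
  At b: \Diamond \Diamond \Box r is false, so \neg \Diamond \Diamond \Box r is true.
    At b: \Diamond \Diamond \Box r requires \Diamond \Box r at some successor in {d, f}.
      At d: \Diamond \Box r is false.
      At f: \Diamond \Box r is false.
    So \Diamond \Diamond \Box r is false at b.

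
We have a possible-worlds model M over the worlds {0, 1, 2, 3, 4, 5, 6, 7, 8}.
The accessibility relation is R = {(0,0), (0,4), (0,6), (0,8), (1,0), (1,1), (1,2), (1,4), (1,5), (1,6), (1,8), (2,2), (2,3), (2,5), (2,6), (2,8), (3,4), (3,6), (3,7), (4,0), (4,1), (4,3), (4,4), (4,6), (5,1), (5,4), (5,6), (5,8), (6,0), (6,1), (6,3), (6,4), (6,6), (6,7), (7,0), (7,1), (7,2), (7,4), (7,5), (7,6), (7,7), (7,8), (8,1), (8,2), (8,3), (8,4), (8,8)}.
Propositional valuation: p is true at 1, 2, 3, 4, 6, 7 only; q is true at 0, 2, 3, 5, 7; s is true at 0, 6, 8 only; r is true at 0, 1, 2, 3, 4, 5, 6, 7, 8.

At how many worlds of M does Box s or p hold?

6

Let φ = Box s or p. Evaluate φ at each world:
  0 (successors {0, 4, 6, 8}): φ is false.
  1 (successors {0, 1, 2, 4, 5, 6, 8}): φ is true.
  2 (successors {2, 3, 5, 6, 8}): φ is true.
  3 (successors {4, 6, 7}): φ is true.
  4 (successors {0, 1, 3, 4, 6}): φ is true.
  5 (successors {1, 4, 6, 8}): φ is false.
  6 (successors {0, 1, 3, 4, 6, 7}): φ is true.
  7 (successors {0, 1, 2, 4, 5, 6, 7, 8}): φ is true.
  8 (successors {1, 2, 3, 4, 8}): φ is false.
For instance, at 5:
  At 5: Box s is false, p is false, so Box s or p is false.
    At 5: Box s requires s at every successor {1, 4, 6, 8}.
      s fails at 1, so Box s is false at 5.
Satisfying worlds: {1, 2, 3, 4, 6, 7}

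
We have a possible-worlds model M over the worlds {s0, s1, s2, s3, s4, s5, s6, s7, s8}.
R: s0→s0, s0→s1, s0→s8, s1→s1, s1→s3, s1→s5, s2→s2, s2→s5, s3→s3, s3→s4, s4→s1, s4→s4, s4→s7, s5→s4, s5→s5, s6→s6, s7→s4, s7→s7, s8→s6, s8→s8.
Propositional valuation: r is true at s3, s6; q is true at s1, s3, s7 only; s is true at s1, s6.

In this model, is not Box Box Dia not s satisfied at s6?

Yes

Recall that Box ψ holds at a world iff ψ holds at every accessible world, and Dia ψ holds iff ψ holds at some accessible world.
At s6: Box Box Dia not s is false, so not Box Box Dia not s is true.
  At s6: Box Box Dia not s requires Box Dia not s at every successor {s6}.
    Box Dia not s fails at s6, so Box Box Dia not s is false at s6.
      At s6: Box Dia not s requires Dia not s at every successor {s6}.
        Dia not s fails at s6, so Box Dia not s is false at s6.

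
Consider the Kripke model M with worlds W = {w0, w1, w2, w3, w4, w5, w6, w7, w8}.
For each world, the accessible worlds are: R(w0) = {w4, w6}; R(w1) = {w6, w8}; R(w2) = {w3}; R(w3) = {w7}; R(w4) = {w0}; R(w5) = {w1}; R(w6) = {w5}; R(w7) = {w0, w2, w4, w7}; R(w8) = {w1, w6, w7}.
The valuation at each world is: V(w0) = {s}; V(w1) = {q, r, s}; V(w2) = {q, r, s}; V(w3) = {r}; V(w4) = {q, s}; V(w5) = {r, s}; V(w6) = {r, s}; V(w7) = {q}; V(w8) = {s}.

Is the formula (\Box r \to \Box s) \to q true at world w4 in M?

At w4: \Box r \to \Box s is true, q is true, so (\Box r \to \Box s) \to q is true.
  At w4: \Box r is false, \Box s is true, so \Box r \to \Box s is true.
    At w4: \Box r requires r at every successor {w0}.
      r fails at w0, so \Box r is false at w4.
    At w4: \Box s requires s at every successor {w0}.
      At w0: s is true.
    So \Box s is true at w4.

Yes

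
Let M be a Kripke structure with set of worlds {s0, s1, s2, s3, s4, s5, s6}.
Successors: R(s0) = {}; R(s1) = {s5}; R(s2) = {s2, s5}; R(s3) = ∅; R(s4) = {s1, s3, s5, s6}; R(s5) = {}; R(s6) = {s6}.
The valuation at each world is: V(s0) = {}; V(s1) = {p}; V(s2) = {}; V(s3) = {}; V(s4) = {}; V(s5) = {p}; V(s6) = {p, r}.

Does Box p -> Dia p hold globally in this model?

Recall that Box ψ holds at a world iff ψ holds at every accessible world, and Dia ψ holds iff ψ holds at some accessible world.
Let φ = Box p -> Dia p. Evaluate φ at each world:
  s0 (successors ∅): φ is false.
  s1 (successors {s5}): φ is true.
  s2 (successors {s2, s5}): φ is true.
  s3 (successors ∅): φ is false.
  s4 (successors {s1, s3, s5, s6}): φ is true.
  s5 (successors ∅): φ is false.
  s6 (successors {s6}): φ is true.
Detail at s0 (counterexample):
  At s0: Box p is true, Dia p is false, so Box p -> Dia p is false.
    At s0: no accessible worlds, so Box p holds vacuously.
    At s0: no accessible worlds, so Dia p is false.

No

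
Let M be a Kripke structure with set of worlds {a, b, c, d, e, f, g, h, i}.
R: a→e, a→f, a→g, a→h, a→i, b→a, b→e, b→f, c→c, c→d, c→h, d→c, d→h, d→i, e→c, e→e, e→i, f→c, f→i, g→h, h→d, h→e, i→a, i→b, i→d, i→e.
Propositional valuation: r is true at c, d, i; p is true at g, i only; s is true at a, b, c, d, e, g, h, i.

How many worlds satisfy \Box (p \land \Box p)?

0

Let φ = \Box (p \land \Box p). Evaluate φ at each world:
  a (successors {e, f, g, h, i}): φ is false.
  b (successors {a, e, f}): φ is false.
  c (successors {c, d, h}): φ is false.
  d (successors {c, h, i}): φ is false.
  e (successors {c, e, i}): φ is false.
  f (successors {c, i}): φ is false.
  g (successors {h}): φ is false.
  h (successors {d, e}): φ is false.
  i (successors {a, b, d, e}): φ is false.
For instance, at b:
  At b: \Box (p \land \Box p) requires p \land \Box p at every successor {a, e, f}.
    p \land \Box p fails at a, so \Box (p \land \Box p) is false at b.
      At a: p is false, \Box p is false, so p \land \Box p is false.
Satisfying worlds: none.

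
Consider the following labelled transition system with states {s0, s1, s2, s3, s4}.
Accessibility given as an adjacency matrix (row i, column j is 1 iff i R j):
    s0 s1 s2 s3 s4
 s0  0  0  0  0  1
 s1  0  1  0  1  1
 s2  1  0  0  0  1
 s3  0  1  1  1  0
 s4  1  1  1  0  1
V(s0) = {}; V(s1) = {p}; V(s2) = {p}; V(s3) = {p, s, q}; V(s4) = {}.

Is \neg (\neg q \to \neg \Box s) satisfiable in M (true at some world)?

Let φ = \neg (\neg q \to \neg \Box s). Evaluate φ at each world:
  s0 (successors {s4}): φ is false.
  s1 (successors {s1, s3, s4}): φ is false.
  s2 (successors {s0, s4}): φ is false.
  s3 (successors {s1, s2, s3}): φ is false.
  s4 (successors {s0, s1, s2, s4}): φ is false.
For instance, at s2:
  At s2: \neg q \to \neg \Box s is true, so \neg (\neg q \to \neg \Box s) is false.
    At s2: \neg q is true, \neg \Box s is true, so \neg q \to \neg \Box s is true.
      At s2: \Box s is false, so \neg \Box s is true.

No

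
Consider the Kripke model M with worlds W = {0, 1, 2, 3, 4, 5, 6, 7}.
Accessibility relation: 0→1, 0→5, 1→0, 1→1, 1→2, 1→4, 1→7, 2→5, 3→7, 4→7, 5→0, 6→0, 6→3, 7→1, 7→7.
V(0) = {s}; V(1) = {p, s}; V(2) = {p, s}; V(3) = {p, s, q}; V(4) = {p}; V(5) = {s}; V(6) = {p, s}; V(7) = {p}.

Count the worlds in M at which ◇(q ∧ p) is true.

Recall that ◇ψ holds at a world iff ψ holds at some accessible world.
Let φ = ◇(q ∧ p). Evaluate φ at each world:
  0 (successors {1, 5}): φ is false.
  1 (successors {0, 1, 2, 4, 7}): φ is false.
  2 (successors {5}): φ is false.
  3 (successors {7}): φ is false.
  4 (successors {7}): φ is false.
  5 (successors {0}): φ is false.
  6 (successors {0, 3}): φ is true.
  7 (successors {1, 7}): φ is false.
For instance, at 1:
  At 1: ◇(q ∧ p) requires q ∧ p at some successor in {0, 1, 2, 4, 7}.
    At 0: q ∧ p is false.
    At 1: q ∧ p is false.
    At 2: q ∧ p is false.
    At 4: q ∧ p is false.
    At 7: q ∧ p is false.
  So ◇(q ∧ p) is false at 1.
Satisfying worlds: {6}

1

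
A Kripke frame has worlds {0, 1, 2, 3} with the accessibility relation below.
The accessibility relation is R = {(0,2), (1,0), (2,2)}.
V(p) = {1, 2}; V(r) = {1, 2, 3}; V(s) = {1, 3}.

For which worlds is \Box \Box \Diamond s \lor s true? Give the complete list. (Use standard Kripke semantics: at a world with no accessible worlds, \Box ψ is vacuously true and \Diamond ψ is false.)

Let φ = \Box \Box \Diamond s \lor s. Evaluate φ at each world:
  0 (successors {2}): φ is false.
  1 (successors {0}): φ is true.
  2 (successors {2}): φ is false.
  3 (successors ∅): φ is true.
For instance, at 2:
  At 2: \Box \Box \Diamond s is false, s is false, so \Box \Box \Diamond s \lor s is false.
    At 2: \Box \Box \Diamond s requires \Box \Diamond s at every successor {2}.
      \Box \Diamond s fails at 2, so \Box \Box \Diamond s is false at 2.
Satisfying worlds: {1, 3}

1, 3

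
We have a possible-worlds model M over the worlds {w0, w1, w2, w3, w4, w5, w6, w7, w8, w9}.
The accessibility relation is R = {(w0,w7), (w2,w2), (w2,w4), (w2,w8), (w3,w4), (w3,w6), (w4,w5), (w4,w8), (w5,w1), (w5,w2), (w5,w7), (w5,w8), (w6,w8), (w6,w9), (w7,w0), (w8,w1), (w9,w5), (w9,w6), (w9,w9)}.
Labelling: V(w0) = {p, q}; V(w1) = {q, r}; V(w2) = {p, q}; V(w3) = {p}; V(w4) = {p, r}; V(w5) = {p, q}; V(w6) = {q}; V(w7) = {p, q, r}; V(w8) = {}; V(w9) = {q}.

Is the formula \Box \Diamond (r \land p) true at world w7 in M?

At w7: \Box \Diamond (r \land p) requires \Diamond (r \land p) at every successor {w0}.
    At w0: \Diamond (r \land p) requires r \land p at some successor in {w7}.
      r \land p holds at w7, so \Diamond (r \land p) is true at w0.
So \Box \Diamond (r \land p) is true at w7.

Yes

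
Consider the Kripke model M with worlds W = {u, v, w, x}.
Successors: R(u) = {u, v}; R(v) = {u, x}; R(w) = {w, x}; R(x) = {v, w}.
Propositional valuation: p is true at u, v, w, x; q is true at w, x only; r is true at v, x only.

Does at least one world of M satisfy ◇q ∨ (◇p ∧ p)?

Let φ = ◇q ∨ (◇p ∧ p). Evaluate φ at each world:
  u (successors {u, v}): φ is true.
  v (successors {u, x}): φ is true.
  w (successors {w, x}): φ is true.
  x (successors {v, w}): φ is true.
Detail at u (witness):
  At u: ◇q is false, ◇p ∧ p is true, so ◇q ∨ (◇p ∧ p) is true.
    At u: ◇q requires q at some successor in {u, v}.
      At u: q is false.
      At v: q is false.
    So ◇q is false at u.
    At u: ◇p is true, p is true, so ◇p ∧ p is true.
      At u: ◇p requires p at some successor in {u, v}.
        p holds at u, so ◇p is true at u.

Yes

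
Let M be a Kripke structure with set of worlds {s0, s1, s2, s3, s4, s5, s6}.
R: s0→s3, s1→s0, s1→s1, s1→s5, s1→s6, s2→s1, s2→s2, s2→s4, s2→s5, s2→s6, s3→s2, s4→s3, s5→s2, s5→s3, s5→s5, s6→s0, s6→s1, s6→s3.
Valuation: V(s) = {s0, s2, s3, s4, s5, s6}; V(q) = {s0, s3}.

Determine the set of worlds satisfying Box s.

s0, s3, s4, s5

Let φ = Box s. Evaluate φ at each world:
  s0 (successors {s3}): φ is true.
  s1 (successors {s0, s1, s5, s6}): φ is false.
  s2 (successors {s1, s2, s4, s5, s6}): φ is false.
  s3 (successors {s2}): φ is true.
  s4 (successors {s3}): φ is true.
  s5 (successors {s2, s3, s5}): φ is true.
  s6 (successors {s0, s1, s3}): φ is false.
For instance, at s3:
  At s3: Box s requires s at every successor {s2}.
    At s2: s is true.
  So Box s is true at s3.
Satisfying worlds: {s0, s3, s4, s5}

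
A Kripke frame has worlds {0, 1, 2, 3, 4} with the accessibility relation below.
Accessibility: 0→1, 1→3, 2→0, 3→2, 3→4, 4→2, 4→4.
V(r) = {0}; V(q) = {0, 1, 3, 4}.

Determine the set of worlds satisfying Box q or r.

0, 1, 2

Let φ = Box q or r. Evaluate φ at each world:
  0 (successors {1}): φ is true.
  1 (successors {3}): φ is true.
  2 (successors {0}): φ is true.
  3 (successors {2, 4}): φ is false.
  4 (successors {2, 4}): φ is false.
For instance, at 1:
  At 1: Box q is true, r is false, so Box q or r is true.
    At 1: Box q requires q at every successor {3}.
      At 3: q is true.
    So Box q is true at 1.
Satisfying worlds: {0, 1, 2}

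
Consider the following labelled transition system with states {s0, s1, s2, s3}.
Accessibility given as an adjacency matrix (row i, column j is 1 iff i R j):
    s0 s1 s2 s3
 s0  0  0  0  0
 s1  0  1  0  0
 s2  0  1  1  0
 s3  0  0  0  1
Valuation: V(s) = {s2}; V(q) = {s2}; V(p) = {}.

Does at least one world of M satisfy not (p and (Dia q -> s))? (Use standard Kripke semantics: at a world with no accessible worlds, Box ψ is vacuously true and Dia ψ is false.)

Recall that Dia ψ holds at a world iff ψ holds at some accessible world.
Let φ = not (p and (Dia q -> s)). Evaluate φ at each world:
  s0 (successors ∅): φ is true.
  s1 (successors {s1}): φ is true.
  s2 (successors {s1, s2}): φ is true.
  s3 (successors {s3}): φ is true.
Detail at s0 (witness):
  At s0: p and (Dia q -> s) is false, so not (p and (Dia q -> s)) is true.
    At s0: p is false, Dia q -> s is true, so p and (Dia q -> s) is false.
      At s0: Dia q is false, s is false, so Dia q -> s is true.

Yes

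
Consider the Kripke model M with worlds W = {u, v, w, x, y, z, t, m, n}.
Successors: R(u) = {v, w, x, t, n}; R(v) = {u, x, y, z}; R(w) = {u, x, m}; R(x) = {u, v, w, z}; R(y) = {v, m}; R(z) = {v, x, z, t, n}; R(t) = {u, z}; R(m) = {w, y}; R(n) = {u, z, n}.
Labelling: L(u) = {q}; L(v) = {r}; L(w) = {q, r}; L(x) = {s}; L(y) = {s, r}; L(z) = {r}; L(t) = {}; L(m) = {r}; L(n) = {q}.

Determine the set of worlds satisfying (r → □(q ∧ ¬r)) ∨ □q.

u, x, t, n

Recall that □ψ holds at a world iff ψ holds at every accessible world, and ◇ψ holds iff ψ holds at some accessible world.
Let φ = (r → □(q ∧ ¬r)) ∨ □q. Evaluate φ at each world:
  u (successors {v, w, x, t, n}): φ is true.
  v (successors {u, x, y, z}): φ is false.
  w (successors {u, x, m}): φ is false.
  x (successors {u, v, w, z}): φ is true.
  y (successors {v, m}): φ is false.
  z (successors {v, x, z, t, n}): φ is false.
  t (successors {u, z}): φ is true.
  m (successors {w, y}): φ is false.
  n (successors {u, z, n}): φ is true.
For instance, at n:
  At n: r → □(q ∧ ¬r) is true, □q is false, so (r → □(q ∧ ¬r)) ∨ □q is true.
    At n: r is false, □(q ∧ ¬r) is false, so r → □(q ∧ ¬r) is true.
      At n: □(q ∧ ¬r) requires q ∧ ¬r at every successor {u, z, n}.
        q ∧ ¬r fails at z, so □(q ∧ ¬r) is false at n.
    At n: □q requires q at every successor {u, z, n}.
      q fails at z, so □q is false at n.
Satisfying worlds: {u, x, t, n}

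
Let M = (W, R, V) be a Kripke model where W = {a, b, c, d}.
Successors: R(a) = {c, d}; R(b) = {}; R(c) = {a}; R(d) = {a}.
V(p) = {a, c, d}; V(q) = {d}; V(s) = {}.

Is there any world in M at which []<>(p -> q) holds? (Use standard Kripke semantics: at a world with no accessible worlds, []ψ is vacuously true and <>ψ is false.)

Yes

Let φ = []<>(p -> q). Evaluate φ at each world:
  a (successors {c, d}): φ is false.
  b (successors ∅): φ is true.
  c (successors {a}): φ is true.
  d (successors {a}): φ is true.
Detail at b (witness):
  At b: no accessible worlds, so []<>(p -> q) holds vacuously.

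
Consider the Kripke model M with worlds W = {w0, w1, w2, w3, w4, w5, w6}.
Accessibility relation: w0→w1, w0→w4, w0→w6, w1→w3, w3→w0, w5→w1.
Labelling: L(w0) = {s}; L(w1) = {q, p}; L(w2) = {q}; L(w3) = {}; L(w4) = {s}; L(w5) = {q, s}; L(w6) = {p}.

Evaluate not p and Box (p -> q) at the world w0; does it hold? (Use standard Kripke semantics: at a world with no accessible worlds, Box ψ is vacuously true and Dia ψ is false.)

No

At w0: not p is true, Box (p -> q) is false, so not p and Box (p -> q) is false.
  At w0: Box (p -> q) requires p -> q at every successor {w1, w4, w6}.
    p -> q fails at w6, so Box (p -> q) is false at w0.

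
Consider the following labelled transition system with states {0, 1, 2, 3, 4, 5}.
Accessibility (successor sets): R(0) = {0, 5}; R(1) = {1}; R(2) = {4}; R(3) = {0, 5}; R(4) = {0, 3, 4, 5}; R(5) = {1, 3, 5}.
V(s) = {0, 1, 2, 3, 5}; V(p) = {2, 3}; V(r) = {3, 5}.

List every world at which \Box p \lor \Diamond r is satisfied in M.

Recall that \Box ψ holds at a world iff ψ holds at every accessible world, and \Diamond ψ holds iff ψ holds at some accessible world.
Let φ = \Box p \lor \Diamond r. Evaluate φ at each world:
  0 (successors {0, 5}): φ is true.
  1 (successors {1}): φ is false.
  2 (successors {4}): φ is false.
  3 (successors {0, 5}): φ is true.
  4 (successors {0, 3, 4, 5}): φ is true.
  5 (successors {1, 3, 5}): φ is true.
For instance, at 0:
  At 0: \Box p is false, \Diamond r is true, so \Box p \lor \Diamond r is true.
    At 0: \Box p requires p at every successor {0, 5}.
      p fails at 0, so \Box p is false at 0.
    At 0: \Diamond r requires r at some successor in {0, 5}.
      r holds at 5, so \Diamond r is true at 0.
Satisfying worlds: {0, 3, 4, 5}

0, 3, 4, 5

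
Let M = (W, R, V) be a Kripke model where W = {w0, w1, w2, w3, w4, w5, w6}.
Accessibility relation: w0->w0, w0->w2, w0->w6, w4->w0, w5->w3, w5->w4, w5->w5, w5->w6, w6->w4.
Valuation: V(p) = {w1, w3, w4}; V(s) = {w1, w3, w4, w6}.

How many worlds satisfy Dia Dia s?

Let φ = Dia Dia s. Evaluate φ at each world:
  w0 (successors {w0, w2, w6}): φ is true.
  w1 (successors ∅): φ is false.
  w2 (successors ∅): φ is false.
  w3 (successors ∅): φ is false.
  w4 (successors {w0}): φ is true.
  w5 (successors {w3, w4, w5, w6}): φ is true.
  w6 (successors {w4}): φ is false.
For instance, at w5:
  At w5: Dia Dia s requires Dia s at some successor in {w3, w4, w5, w6}.
    Dia s holds at w5, so Dia Dia s is true at w5.
      At w5: Dia s requires s at some successor in {w3, w4, w5, w6}.
        s holds at w3, so Dia s is true at w5.
Satisfying worlds: {w0, w4, w5}

3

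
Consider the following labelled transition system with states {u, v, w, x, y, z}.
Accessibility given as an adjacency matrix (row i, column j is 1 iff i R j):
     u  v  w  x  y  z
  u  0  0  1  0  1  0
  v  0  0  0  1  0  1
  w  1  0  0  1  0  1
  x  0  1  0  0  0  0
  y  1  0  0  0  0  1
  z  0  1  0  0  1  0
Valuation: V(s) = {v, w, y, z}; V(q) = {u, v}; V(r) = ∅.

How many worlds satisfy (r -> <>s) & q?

2

Recall that <>ψ holds at a world iff ψ holds at some accessible world.
Let φ = (r -> <>s) & q. Evaluate φ at each world:
  u (successors {w, y}): φ is true.
  v (successors {x, z}): φ is true.
  w (successors {u, x, z}): φ is false.
  x (successors {v}): φ is false.
  y (successors {u, z}): φ is false.
  z (successors {v, y}): φ is false.
For instance, at w:
  At w: r -> <>s is true, q is false, so (r -> <>s) & q is false.
    At w: r is false, <>s is true, so r -> <>s is true.
      At w: <>s requires s at some successor in {u, x, z}.
        s holds at z, so <>s is true at w.
Satisfying worlds: {u, v}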